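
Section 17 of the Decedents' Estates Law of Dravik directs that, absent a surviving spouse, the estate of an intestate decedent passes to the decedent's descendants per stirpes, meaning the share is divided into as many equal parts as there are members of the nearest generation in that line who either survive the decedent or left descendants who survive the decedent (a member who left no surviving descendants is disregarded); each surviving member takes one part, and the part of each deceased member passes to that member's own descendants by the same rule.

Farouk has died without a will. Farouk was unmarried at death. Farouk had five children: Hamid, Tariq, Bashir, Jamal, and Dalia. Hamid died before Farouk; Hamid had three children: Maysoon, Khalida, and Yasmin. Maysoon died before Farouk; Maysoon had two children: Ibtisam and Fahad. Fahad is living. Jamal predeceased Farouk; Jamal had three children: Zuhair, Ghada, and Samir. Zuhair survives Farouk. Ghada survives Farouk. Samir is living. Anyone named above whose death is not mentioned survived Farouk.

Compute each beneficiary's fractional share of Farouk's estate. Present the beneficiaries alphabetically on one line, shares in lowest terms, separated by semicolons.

Bashir 1/5; Dalia 1/5; Fahad 1/30; Ghada 1/15; Ibtisam 1/30; Khalida 1/15; Samir 1/15; Tariq 1/5; Yasmin 1/15; Zuhair 1/15

There is no surviving spouse, so the entire estate passes to Farouk's descendants per stirpes.
The estate is divided into 5 equal shares of 1/5 among Hamid, Tariq, Bashir, Jamal, Dalia.
Hamid predeceased; the 1/5 allotted to Hamid's branch passes to Hamid's issue by representation.
The 1/5 is divided into 3 equal shares of 1/15 among Maysoon, Khalida, Yasmin.
Maysoon predeceased; the 1/15 allotted to Maysoon's branch passes to Maysoon's issue by representation.
The 1/15 is divided into 2 equal shares of 1/30 among Ibtisam, Fahad.
Ibtisam is living and takes 1/30.
Fahad is living and takes 1/30.
Khalida is living and takes 1/15.
Yasmin is living and takes 1/15.
Tariq is living and takes 1/5.
Bashir is living and takes 1/5.
Jamal predeceased; the 1/5 allotted to Jamal's branch passes to Jamal's issue by representation.
The 1/5 is divided into 3 equal shares of 1/15 among Zuhair, Ghada, Samir.
Zuhair is living and takes 1/15.
Ghada is living and takes 1/15.
Samir is living and takes 1/15.
Dalia is living and takes 1/5.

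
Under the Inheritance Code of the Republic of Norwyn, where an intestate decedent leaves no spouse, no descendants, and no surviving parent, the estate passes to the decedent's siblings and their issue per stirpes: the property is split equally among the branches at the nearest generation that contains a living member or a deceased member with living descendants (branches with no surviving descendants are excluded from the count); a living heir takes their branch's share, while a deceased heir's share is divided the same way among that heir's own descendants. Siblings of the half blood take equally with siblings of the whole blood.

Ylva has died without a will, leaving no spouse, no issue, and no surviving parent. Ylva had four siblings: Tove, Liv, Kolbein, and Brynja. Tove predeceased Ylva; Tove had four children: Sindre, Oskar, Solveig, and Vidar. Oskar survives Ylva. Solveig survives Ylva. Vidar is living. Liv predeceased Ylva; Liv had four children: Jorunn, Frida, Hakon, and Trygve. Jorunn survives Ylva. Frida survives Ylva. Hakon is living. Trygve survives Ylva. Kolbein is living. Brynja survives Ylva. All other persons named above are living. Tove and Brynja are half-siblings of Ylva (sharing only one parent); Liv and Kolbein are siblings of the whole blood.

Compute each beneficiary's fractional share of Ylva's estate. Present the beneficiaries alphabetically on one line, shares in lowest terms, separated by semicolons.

No spouse, descendants, or parent survives, so the estate passes to Ylva's siblings per stirpes.
Half-blood and whole-blood siblings take equally under the stated rule.
The estate is divided into 4 equal shares of 1/4 among Tove, Liv, Kolbein, Brynja.
Tove predeceased; the 1/4 allotted to Tove's branch passes to Tove's issue by representation.
The 1/4 is divided into 4 equal shares of 1/16 among Sindre, Oskar, Solveig, Vidar.
Sindre is living and takes 1/16.
Oskar is living and takes 1/16.
Solveig is living and takes 1/16.
Vidar is living and takes 1/16.
Liv predeceased; the 1/4 allotted to Liv's branch passes to Liv's issue by representation.
The 1/4 is divided into 4 equal shares of 1/16 among Jorunn, Frida, Hakon, Trygve.
Jorunn is living and takes 1/16.
Frida is living and takes 1/16.
Hakon is living and takes 1/16.
Trygve is living and takes 1/16.
Kolbein is living and takes 1/4.
Brynja is living and takes 1/4.

Brynja 1/4; Frida 1/16; Hakon 1/16; Jorunn 1/16; Kolbein 1/4; Oskar 1/16; Sindre 1/16; Solveig 1/16; Trygve 1/16; Vidar 1/16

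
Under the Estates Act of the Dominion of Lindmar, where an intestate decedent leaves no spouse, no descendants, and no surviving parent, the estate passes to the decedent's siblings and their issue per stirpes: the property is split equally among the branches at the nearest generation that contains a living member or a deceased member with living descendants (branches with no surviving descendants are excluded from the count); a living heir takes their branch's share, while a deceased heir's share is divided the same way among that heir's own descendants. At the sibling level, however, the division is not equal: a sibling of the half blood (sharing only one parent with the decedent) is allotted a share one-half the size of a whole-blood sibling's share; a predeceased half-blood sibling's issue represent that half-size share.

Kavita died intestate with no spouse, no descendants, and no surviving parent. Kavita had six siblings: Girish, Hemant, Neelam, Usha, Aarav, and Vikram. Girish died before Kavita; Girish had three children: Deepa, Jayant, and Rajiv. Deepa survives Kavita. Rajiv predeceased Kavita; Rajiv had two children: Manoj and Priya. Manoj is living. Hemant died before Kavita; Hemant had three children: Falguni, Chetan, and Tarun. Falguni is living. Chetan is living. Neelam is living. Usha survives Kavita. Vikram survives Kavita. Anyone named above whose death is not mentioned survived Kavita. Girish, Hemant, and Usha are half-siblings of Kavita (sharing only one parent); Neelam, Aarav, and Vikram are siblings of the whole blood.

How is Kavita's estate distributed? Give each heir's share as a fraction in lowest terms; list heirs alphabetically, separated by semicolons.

Aarav 2/9; Chetan 1/27; Deepa 1/27; Falguni 1/27; Jayant 1/27; Manoj 1/54; Neelam 2/9; Priya 1/54; Tarun 1/27; Usha 1/9; Vikram 2/9

No spouse, descendants, or parent survives, so the estate passes to Kavita's siblings per stirpes.
Half-blood siblings count for one-half the weight of whole-blood siblings at the initial division.
Dividing 1 in proportion to weights (total weight 9/2): Girish (weight 1/2) → 1/9; Hemant (weight 1/2) → 1/9; Neelam (weight 1) → 2/9; Usha (weight 1/2) → 1/9; Aarav (weight 1) → 2/9; Vikram (weight 1) → 2/9.
Girish predeceased; the 1/9 allotted to Girish's branch passes to Girish's issue by representation.
The 1/9 is divided into 3 equal shares of 1/27 among Deepa, Jayant, Rajiv.
Deepa is living and takes 1/27.
Jayant is living and takes 1/27.
Rajiv predeceased; the 1/27 allotted to Rajiv's branch passes to Rajiv's issue by representation.
The 1/27 is divided into 2 equal shares of 1/54 among Manoj, Priya.
Manoj is living and takes 1/54.
Priya is living and takes 1/54.
Hemant predeceased; the 1/9 allotted to Hemant's branch passes to Hemant's issue by representation.
The 1/9 is divided into 3 equal shares of 1/27 among Falguni, Chetan, Tarun.
Falguni is living and takes 1/27.
Chetan is living and takes 1/27.
Tarun is living and takes 1/27.
Neelam is living and takes 2/9.
Usha is living and takes 1/9.
Aarav is living and takes 2/9.
Vikram is living and takes 2/9.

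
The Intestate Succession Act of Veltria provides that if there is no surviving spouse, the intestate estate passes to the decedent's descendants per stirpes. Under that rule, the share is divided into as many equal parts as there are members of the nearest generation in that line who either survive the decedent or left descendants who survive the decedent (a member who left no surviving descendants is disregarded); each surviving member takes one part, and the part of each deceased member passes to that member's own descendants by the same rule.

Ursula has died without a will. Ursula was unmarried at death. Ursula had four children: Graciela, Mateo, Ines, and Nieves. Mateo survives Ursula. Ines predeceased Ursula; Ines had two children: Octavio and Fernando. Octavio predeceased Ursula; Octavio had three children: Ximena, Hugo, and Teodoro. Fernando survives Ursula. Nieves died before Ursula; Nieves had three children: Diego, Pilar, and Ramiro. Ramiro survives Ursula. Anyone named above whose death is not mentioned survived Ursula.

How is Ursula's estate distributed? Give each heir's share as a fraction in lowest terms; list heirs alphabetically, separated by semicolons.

There is no surviving spouse, so the entire estate passes to Ursula's descendants per stirpes.
The estate is divided into 4 equal shares of 1/4 among Graciela, Mateo, Ines, Nieves.
Graciela is living and takes 1/4.
Mateo is living and takes 1/4.
Ines predeceased; the 1/4 allotted to Ines's branch passes to Ines's issue by representation.
The 1/4 is divided into 2 equal shares of 1/8 among Octavio, Fernando.
Octavio predeceased; the 1/8 allotted to Octavio's branch passes to Octavio's issue by representation.
The 1/8 is divided into 3 equal shares of 1/24 among Ximena, Hugo, Teodoro.
Ximena is living and takes 1/24.
Hugo is living and takes 1/24.
Teodoro is living and takes 1/24.
Fernando is living and takes 1/8.
Nieves predeceased; the 1/4 allotted to Nieves's branch passes to Nieves's issue by representation.
The 1/4 is divided into 3 equal shares of 1/12 among Diego, Pilar, Ramiro.
Diego is living and takes 1/12.
Pilar is living and takes 1/12.
Ramiro is living and takes 1/12.

Diego 1/12; Fernando 1/8; Graciela 1/4; Hugo 1/24; Mateo 1/4; Pilar 1/12; Ramiro 1/12; Teodoro 1/24; Ximena 1/24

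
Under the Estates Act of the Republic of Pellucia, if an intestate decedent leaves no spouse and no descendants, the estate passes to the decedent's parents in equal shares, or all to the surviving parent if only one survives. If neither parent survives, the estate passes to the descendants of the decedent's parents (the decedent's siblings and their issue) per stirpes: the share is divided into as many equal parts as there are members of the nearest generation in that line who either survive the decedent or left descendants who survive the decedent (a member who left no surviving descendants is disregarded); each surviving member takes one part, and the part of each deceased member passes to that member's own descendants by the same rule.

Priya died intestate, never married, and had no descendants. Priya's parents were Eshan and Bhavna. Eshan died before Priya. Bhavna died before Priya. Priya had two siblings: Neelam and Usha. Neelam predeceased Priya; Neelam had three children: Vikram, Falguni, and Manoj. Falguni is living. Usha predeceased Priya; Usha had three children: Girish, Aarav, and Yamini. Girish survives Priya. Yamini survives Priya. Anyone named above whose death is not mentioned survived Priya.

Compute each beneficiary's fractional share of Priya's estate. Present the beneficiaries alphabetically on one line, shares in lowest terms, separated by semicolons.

Neither parent survives and there are no descendants, so the estate passes to Priya's siblings and their issue per stirpes.
The estate is divided into 2 equal shares of 1/2 among Neelam, Usha.
Neelam predeceased; the 1/2 allotted to Neelam's branch passes to Neelam's issue by representation.
The 1/2 is divided into 3 equal shares of 1/6 among Vikram, Falguni, Manoj.
Vikram is living and takes 1/6.
Falguni is living and takes 1/6.
Manoj is living and takes 1/6.
Usha predeceased; the 1/2 allotted to Usha's branch passes to Usha's issue by representation.
The 1/2 is divided into 3 equal shares of 1/6 among Girish, Aarav, Yamini.
Girish is living and takes 1/6.
Aarav is living and takes 1/6.
Yamini is living and takes 1/6.

Aarav 1/6; Falguni 1/6; Girish 1/6; Manoj 1/6; Vikram 1/6; Yamini 1/6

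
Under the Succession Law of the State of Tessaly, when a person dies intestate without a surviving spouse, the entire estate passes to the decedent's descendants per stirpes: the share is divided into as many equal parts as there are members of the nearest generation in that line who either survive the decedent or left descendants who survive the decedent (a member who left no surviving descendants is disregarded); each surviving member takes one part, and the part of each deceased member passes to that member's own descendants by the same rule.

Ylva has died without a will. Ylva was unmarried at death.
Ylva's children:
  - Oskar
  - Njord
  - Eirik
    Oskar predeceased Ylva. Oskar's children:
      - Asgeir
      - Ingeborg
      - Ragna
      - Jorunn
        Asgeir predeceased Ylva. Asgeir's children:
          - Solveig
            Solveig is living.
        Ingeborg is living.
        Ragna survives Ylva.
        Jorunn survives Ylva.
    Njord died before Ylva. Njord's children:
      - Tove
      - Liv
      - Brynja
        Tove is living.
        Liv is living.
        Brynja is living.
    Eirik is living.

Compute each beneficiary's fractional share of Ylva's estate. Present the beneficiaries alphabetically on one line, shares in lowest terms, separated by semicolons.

There is no surviving spouse, so the entire estate passes to Ylva's descendants per stirpes.
The estate is divided into 3 equal shares of 1/3 among Oskar, Njord, Eirik.
Oskar predeceased; the 1/3 allotted to Oskar's branch passes to Oskar's issue by representation.
The 1/3 is divided into 4 equal shares of 1/12 among Asgeir, Ingeborg, Ragna, Jorunn.
Asgeir predeceased; the 1/12 allotted to Asgeir's branch passes to Asgeir's issue by representation.
Solveig is the sole taker at this level and receives the full 1/12.
Ingeborg is living and takes 1/12.
Ragna is living and takes 1/12.
Jorunn is living and takes 1/12.
Njord predeceased; the 1/3 allotted to Njord's branch passes to Njord's issue by representation.
The 1/3 is divided into 3 equal shares of 1/9 among Tove, Liv, Brynja.
Tove is living and takes 1/9.
Liv is living and takes 1/9.
Brynja is living and takes 1/9.
Eirik is living and takes 1/3.

Brynja 1/9; Eirik 1/3; Ingeborg 1/12; Jorunn 1/12; Liv 1/9; Ragna 1/12; Solveig 1/12; Tove 1/9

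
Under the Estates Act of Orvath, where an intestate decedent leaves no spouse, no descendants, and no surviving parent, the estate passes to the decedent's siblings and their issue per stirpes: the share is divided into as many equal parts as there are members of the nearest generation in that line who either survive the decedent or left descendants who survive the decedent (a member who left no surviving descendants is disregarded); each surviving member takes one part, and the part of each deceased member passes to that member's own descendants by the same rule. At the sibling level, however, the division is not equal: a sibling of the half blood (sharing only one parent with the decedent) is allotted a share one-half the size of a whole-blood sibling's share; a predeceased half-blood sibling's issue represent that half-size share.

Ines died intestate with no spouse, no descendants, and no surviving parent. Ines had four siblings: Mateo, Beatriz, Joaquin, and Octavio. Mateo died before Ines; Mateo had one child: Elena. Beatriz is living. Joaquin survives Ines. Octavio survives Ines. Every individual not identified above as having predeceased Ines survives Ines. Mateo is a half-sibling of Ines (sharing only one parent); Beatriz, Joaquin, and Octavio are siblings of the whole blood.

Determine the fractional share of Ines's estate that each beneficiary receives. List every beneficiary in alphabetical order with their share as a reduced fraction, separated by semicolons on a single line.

Beatriz 2/7; Elena 1/7; Joaquin 2/7; Octavio 2/7

No spouse, descendants, or parent survives, so the estate passes to Ines's siblings per stirpes.
Half-blood siblings count for one-half the weight of whole-blood siblings at the initial division.
Dividing 1 in proportion to weights (total weight 7/2): Mateo (weight 1/2) → 1/7; Beatriz (weight 1) → 2/7; Joaquin (weight 1) → 2/7; Octavio (weight 1) → 2/7.
Mateo predeceased; the 1/7 allotted to Mateo's branch passes to Mateo's issue by representation.
Elena is the sole taker at this level and receives the full 1/7.
Beatriz is living and takes 2/7.
Joaquin is living and takes 2/7.
Octavio is living and takes 2/7.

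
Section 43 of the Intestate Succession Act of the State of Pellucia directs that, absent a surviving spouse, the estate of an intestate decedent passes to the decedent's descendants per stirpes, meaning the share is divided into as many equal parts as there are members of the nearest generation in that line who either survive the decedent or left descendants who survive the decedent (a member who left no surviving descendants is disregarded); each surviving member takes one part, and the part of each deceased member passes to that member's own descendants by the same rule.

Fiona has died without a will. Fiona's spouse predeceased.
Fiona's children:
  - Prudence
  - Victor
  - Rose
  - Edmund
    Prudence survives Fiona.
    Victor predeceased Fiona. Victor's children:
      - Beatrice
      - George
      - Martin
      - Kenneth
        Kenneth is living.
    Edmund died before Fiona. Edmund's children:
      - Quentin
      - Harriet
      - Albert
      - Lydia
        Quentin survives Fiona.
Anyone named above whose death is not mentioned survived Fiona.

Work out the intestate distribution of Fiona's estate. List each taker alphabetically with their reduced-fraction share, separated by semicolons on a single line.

There is no surviving spouse, so the entire estate passes to Fiona's descendants per stirpes.
The estate is divided into 4 equal shares of 1/4 among Prudence, Victor, Rose, Edmund.
Prudence is living and takes 1/4.
Victor predeceased; the 1/4 allotted to Victor's branch passes to Victor's issue by representation.
The 1/4 is divided into 4 equal shares of 1/16 among Beatrice, George, Martin, Kenneth.
Beatrice is living and takes 1/16.
George is living and takes 1/16.
Martin is living and takes 1/16.
Kenneth is living and takes 1/16.
Rose is living and takes 1/4.
Edmund predeceased; the 1/4 allotted to Edmund's branch passes to Edmund's issue by representation.
The 1/4 is divided into 4 equal shares of 1/16 among Quentin, Harriet, Albert, Lydia.
Quentin is living and takes 1/16.
Harriet is living and takes 1/16.
Albert is living and takes 1/16.
Lydia is living and takes 1/16.

Albert 1/16; Beatrice 1/16; George 1/16; Harriet 1/16; Kenneth 1/16; Lydia 1/16; Martin 1/16; Prudence 1/4; Quentin 1/16; Rose 1/4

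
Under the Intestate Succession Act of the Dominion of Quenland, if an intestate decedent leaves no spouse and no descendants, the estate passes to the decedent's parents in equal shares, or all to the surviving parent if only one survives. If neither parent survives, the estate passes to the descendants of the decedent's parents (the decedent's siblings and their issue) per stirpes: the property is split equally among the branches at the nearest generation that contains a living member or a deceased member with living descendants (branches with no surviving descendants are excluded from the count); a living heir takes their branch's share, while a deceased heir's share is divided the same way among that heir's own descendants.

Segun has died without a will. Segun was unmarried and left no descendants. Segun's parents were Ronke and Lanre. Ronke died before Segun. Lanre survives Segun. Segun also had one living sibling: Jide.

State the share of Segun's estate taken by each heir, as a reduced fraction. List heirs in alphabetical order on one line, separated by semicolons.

Lanre 1

Only one parent, Lanre, survives, so Lanre takes the entire estate. The siblings take nothing because a surviving parent has priority.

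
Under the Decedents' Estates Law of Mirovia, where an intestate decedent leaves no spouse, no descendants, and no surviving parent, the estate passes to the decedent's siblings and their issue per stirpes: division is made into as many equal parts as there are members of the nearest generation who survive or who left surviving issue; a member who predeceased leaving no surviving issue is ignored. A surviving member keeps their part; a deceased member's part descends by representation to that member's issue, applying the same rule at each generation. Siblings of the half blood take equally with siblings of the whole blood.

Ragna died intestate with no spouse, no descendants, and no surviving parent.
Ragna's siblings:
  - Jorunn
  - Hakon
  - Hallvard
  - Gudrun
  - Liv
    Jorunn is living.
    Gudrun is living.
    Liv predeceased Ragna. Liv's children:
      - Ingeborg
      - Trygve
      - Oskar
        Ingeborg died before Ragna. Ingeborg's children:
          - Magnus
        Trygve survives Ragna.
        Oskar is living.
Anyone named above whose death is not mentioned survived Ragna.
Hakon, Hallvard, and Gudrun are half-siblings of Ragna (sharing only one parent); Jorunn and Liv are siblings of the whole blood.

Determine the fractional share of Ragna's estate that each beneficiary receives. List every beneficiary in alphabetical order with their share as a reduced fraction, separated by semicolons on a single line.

No spouse, descendants, or parent survives, so the estate passes to Ragna's siblings per stirpes.
Half-blood and whole-blood siblings take equally under the stated rule.
The estate is divided into 5 equal shares of 1/5 among Jorunn, Hakon, Hallvard, Gudrun, Liv.
Jorunn is living and takes 1/5.
Hakon is living and takes 1/5.
Hallvard is living and takes 1/5.
Gudrun is living and takes 1/5.
Liv predeceased; the 1/5 allotted to Liv's branch passes to Liv's issue by representation.
The 1/5 is divided into 3 equal shares of 1/15 among Ingeborg, Trygve, Oskar.
Ingeborg predeceased; the 1/15 allotted to Ingeborg's branch passes to Ingeborg's issue by representation.
Magnus is the sole taker at this level and receives the full 1/15.
Trygve is living and takes 1/15.
Oskar is living and takes 1/15.

Gudrun 1/5; Hakon 1/5; Hallvard 1/5; Jorunn 1/5; Magnus 1/15; Oskar 1/15; Trygve 1/15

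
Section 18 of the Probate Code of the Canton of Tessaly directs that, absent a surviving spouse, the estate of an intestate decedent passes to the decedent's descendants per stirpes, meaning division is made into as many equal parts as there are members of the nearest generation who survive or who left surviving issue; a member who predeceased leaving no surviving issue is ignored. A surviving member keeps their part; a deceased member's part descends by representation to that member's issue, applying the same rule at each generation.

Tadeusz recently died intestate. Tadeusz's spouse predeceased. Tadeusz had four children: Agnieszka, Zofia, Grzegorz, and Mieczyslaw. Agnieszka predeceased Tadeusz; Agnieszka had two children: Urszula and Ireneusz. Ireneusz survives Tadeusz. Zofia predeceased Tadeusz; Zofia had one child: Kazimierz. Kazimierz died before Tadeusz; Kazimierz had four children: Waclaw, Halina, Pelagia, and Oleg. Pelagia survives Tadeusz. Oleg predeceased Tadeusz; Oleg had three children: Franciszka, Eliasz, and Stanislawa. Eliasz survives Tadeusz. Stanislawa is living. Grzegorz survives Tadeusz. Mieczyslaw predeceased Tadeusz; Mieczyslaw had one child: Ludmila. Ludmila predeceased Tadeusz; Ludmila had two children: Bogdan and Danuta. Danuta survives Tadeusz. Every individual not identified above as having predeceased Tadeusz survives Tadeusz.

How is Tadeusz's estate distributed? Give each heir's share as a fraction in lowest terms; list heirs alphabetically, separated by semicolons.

Bogdan 1/8; Danuta 1/8; Eliasz 1/48; Franciszka 1/48; Grzegorz 1/4; Halina 1/16; Ireneusz 1/8; Pelagia 1/16; Stanislawa 1/48; Urszula 1/8; Waclaw 1/16

There is no surviving spouse, so the entire estate passes to Tadeusz's descendants per stirpes.
The estate is divided into 4 equal shares of 1/4 among Agnieszka, Zofia, Grzegorz, Mieczyslaw.
Agnieszka predeceased; the 1/4 allotted to Agnieszka's branch passes to Agnieszka's issue by representation.
The 1/4 is divided into 2 equal shares of 1/8 among Urszula, Ireneusz.
Urszula is living and takes 1/8.
Ireneusz is living and takes 1/8.
Zofia predeceased; the 1/4 allotted to Zofia's branch passes to Zofia's issue by representation.
Kazimierz's line is the sole branch at this level, so the full 1/4 passes to Kazimierz's issue by representation.
The 1/4 is divided into 4 equal shares of 1/16 among Waclaw, Halina, Pelagia, Oleg.
Waclaw is living and takes 1/16.
Halina is living and takes 1/16.
Pelagia is living and takes 1/16.
Oleg predeceased; the 1/16 allotted to Oleg's branch passes to Oleg's issue by representation.
The 1/16 is divided into 3 equal shares of 1/48 among Franciszka, Eliasz, Stanislawa.
Franciszka is living and takes 1/48.
Eliasz is living and takes 1/48.
Stanislawa is living and takes 1/48.
Grzegorz is living and takes 1/4.
Mieczyslaw predeceased; the 1/4 allotted to Mieczyslaw's branch passes to Mieczyslaw's issue by representation.
Ludmila's line is the sole branch at this level, so the full 1/4 passes to Ludmila's issue by representation.
The 1/4 is divided into 2 equal shares of 1/8 among Bogdan, Danuta.
Bogdan is living and takes 1/8.
Danuta is living and takes 1/8.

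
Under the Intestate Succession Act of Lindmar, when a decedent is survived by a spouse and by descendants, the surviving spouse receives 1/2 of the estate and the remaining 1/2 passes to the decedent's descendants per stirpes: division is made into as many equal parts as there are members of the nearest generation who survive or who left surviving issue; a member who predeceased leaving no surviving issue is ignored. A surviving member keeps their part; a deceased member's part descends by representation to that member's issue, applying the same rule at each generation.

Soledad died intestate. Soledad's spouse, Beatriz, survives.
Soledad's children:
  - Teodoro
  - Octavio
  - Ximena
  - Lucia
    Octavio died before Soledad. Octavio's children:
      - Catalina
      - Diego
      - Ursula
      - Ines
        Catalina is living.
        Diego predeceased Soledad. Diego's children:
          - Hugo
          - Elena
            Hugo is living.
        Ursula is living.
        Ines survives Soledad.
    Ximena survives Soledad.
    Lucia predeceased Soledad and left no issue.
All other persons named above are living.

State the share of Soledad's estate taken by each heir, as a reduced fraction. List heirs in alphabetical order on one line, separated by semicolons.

Beatriz 1/2; Catalina 1/24; Elena 1/48; Hugo 1/48; Ines 1/24; Teodoro 1/6; Ursula 1/24; Ximena 1/6

Beatriz, as surviving spouse, takes 1/2.
The remaining 1/2 passes to Soledad's descendants per stirpes.
Lucia left no surviving issue, so that branch lapses and is disregarded.
The 1/2 is divided into 3 equal shares of 1/6 among Teodoro, Octavio, Ximena.
Teodoro is living and takes 1/6.
Octavio predeceased; the 1/6 allotted to Octavio's branch passes to Octavio's issue by representation.
The 1/6 is divided into 4 equal shares of 1/24 among Catalina, Diego, Ursula, Ines.
Catalina is living and takes 1/24.
Diego predeceased; the 1/24 allotted to Diego's branch passes to Diego's issue by representation.
The 1/24 is divided into 2 equal shares of 1/48 among Hugo, Elena.
Hugo is living and takes 1/48.
Elena is living and takes 1/48.
Ursula is living and takes 1/24.
Ines is living and takes 1/24.
Ximena is living and takes 1/6.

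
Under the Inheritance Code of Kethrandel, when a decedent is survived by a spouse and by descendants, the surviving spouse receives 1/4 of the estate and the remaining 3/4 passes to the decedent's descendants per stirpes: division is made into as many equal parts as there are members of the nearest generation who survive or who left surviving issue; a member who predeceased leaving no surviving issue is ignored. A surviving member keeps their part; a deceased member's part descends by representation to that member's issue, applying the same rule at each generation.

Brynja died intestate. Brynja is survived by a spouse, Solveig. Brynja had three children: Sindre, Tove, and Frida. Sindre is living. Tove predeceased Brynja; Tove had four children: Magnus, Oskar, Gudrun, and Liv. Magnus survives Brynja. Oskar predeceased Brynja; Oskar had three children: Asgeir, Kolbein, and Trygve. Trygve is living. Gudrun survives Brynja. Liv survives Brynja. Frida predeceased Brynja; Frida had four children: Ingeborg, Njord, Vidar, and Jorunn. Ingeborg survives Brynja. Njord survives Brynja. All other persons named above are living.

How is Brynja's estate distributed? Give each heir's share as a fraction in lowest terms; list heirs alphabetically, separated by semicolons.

Solveig, as surviving spouse, takes 1/4.
The remaining 3/4 passes to Brynja's descendants per stirpes.
The 3/4 is divided into 3 equal shares of 1/4 among Sindre, Tove, Frida.
Sindre is living and takes 1/4.
Tove predeceased; the 1/4 allotted to Tove's branch passes to Tove's issue by representation.
The 1/4 is divided into 4 equal shares of 1/16 among Magnus, Oskar, Gudrun, Liv.
Magnus is living and takes 1/16.
Oskar predeceased; the 1/16 allotted to Oskar's branch passes to Oskar's issue by representation.
The 1/16 is divided into 3 equal shares of 1/48 among Asgeir, Kolbein, Trygve.
Asgeir is living and takes 1/48.
Kolbein is living and takes 1/48.
Trygve is living and takes 1/48.
Gudrun is living and takes 1/16.
Liv is living and takes 1/16.
Frida predeceased; the 1/4 allotted to Frida's branch passes to Frida's issue by representation.
The 1/4 is divided into 4 equal shares of 1/16 among Ingeborg, Njord, Vidar, Jorunn.
Ingeborg is living and takes 1/16.
Njord is living and takes 1/16.
Vidar is living and takes 1/16.
Jorunn is living and takes 1/16.

Asgeir 1/48; Gudrun 1/16; Ingeborg 1/16; Jorunn 1/16; Kolbein 1/48; Liv 1/16; Magnus 1/16; Njord 1/16; Sindre 1/4; Solveig 1/4; Trygve 1/48; Vidar 1/16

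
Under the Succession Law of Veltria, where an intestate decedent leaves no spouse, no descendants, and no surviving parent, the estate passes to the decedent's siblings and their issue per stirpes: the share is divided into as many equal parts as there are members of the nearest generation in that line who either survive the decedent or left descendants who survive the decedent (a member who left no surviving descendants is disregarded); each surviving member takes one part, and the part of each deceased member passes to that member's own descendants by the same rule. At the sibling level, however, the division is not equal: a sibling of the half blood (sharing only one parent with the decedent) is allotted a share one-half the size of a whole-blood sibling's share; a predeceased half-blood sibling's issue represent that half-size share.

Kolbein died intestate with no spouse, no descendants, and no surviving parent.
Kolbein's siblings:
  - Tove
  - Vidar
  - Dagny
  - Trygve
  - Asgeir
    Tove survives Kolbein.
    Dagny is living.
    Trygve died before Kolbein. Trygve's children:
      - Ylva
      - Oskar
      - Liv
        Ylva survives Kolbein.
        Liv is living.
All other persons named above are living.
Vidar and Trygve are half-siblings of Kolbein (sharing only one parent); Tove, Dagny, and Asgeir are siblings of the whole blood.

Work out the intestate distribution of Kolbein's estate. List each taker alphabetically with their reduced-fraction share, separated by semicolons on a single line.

Asgeir 1/4; Dagny 1/4; Liv 1/24; Oskar 1/24; Tove 1/4; Vidar 1/8; Ylva 1/24

No spouse, descendants, or parent survives, so the estate passes to Kolbein's siblings per stirpes.
Half-blood siblings count for one-half the weight of whole-blood siblings at the initial division.
Dividing 1 in proportion to weights (total weight 4): Tove (weight 1) → 1/4; Vidar (weight 1/2) → 1/8; Dagny (weight 1) → 1/4; Trygve (weight 1/2) → 1/8; Asgeir (weight 1) → 1/4.
Tove is living and takes 1/4.
Vidar is living and takes 1/8.
Dagny is living and takes 1/4.
Trygve predeceased; the 1/8 allotted to Trygve's branch passes to Trygve's issue by representation.
The 1/8 is divided into 3 equal shares of 1/24 among Ylva, Oskar, Liv.
Ylva is living and takes 1/24.
Oskar is living and takes 1/24.
Liv is living and takes 1/24.
Asgeir is living and takes 1/4.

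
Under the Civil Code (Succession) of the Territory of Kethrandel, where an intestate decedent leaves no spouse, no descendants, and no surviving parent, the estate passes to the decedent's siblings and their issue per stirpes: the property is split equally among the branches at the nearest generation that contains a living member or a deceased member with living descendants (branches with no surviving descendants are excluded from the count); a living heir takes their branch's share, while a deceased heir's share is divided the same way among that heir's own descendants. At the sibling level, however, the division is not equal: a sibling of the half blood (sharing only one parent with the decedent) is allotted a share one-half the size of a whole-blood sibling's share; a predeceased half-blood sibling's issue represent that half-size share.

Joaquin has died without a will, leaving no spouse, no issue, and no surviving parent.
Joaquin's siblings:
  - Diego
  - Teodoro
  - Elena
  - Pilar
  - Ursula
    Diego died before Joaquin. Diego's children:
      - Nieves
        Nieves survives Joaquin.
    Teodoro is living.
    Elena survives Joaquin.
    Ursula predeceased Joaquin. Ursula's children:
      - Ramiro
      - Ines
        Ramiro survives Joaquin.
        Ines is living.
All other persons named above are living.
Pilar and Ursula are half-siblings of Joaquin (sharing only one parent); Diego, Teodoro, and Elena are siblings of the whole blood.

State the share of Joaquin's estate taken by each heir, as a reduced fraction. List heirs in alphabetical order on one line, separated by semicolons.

Elena 1/4; Ines 1/16; Nieves 1/4; Pilar 1/8; Ramiro 1/16; Teodoro 1/4

No spouse, descendants, or parent survives, so the estate passes to Joaquin's siblings per stirpes.
Half-blood siblings count for one-half the weight of whole-blood siblings at the initial division.
Dividing 1 in proportion to weights (total weight 4): Diego (weight 1) → 1/4; Teodoro (weight 1) → 1/4; Elena (weight 1) → 1/4; Pilar (weight 1/2) → 1/8; Ursula (weight 1/2) → 1/8.
Diego predeceased; the 1/4 allotted to Diego's branch passes to Diego's issue by representation.
Nieves is the sole taker at this level and receives the full 1/4.
Teodoro is living and takes 1/4.
Elena is living and takes 1/4.
Pilar is living and takes 1/8.
Ursula predeceased; the 1/8 allotted to Ursula's branch passes to Ursula's issue by representation.
The 1/8 is divided into 2 equal shares of 1/16 among Ramiro, Ines.
Ramiro is living and takes 1/16.
Ines is living and takes 1/16.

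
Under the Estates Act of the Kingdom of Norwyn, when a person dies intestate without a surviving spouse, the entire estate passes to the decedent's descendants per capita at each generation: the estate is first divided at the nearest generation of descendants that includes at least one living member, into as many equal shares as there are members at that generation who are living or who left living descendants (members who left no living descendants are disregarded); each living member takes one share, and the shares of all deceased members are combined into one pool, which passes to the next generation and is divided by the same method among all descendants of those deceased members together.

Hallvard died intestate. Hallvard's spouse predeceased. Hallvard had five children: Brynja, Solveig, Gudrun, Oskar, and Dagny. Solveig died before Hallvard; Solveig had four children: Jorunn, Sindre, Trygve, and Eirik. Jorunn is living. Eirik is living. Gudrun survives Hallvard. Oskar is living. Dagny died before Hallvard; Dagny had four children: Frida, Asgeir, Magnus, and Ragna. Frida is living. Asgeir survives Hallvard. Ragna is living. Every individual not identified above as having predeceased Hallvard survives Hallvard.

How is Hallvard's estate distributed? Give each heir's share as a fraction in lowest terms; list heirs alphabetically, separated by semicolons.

There is no surviving spouse, so the entire estate passes to Hallvard's descendants per capita at each generation.
At generation 1 (Brynja, Solveig, Gudrun, Oskar, Dagny) there are 5 shares of (1)/5 = 1/5 each.
Living: Brynja, Gudrun, and Oskar — each takes 1/5.
Deceased: Solveig and Dagny. Their combined 2/5 is pooled and carried to generation 2.
At generation 2 (Jorunn, Sindre, Trygve, Eirik, Frida, Asgeir, Magnus, Ragna) there are 8 shares of (2/5)/8 = 1/20 each.
Living: Jorunn, Sindre, Trygve, Eirik, Frida, Asgeir, Magnus, and Ragna — each takes 1/20.

Asgeir 1/20; Brynja 1/5; Eirik 1/20; Frida 1/20; Gudrun 1/5; Jorunn 1/20; Magnus 1/20; Oskar 1/5; Ragna 1/20; Sindre 1/20; Trygve 1/20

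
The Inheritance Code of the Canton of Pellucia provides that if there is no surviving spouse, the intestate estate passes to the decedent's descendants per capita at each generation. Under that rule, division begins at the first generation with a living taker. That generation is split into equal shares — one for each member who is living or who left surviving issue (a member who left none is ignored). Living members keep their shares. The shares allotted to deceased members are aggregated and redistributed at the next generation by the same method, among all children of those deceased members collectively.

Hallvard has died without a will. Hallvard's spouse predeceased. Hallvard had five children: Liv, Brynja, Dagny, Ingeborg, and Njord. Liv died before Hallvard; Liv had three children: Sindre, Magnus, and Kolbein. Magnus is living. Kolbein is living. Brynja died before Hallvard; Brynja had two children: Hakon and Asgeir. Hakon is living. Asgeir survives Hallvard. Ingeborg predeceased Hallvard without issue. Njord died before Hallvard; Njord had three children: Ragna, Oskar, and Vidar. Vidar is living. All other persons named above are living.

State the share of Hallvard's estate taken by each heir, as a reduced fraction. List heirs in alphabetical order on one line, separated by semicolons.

There is no surviving spouse, so the entire estate passes to Hallvard's descendants per capita at each generation.
At generation 1 (Liv, Brynja, Dagny, Njord) there are 4 shares of (1)/4 = 1/4 each.
Living: Dagny — each takes 1/4.
Deceased: Liv, Brynja, and Njord. Their combined 3/4 is pooled and carried to generation 2.
At generation 2 (Sindre, Magnus, Kolbein, Hakon, Asgeir, Ragna, Oskar, Vidar) there are 8 shares of (3/4)/8 = 3/32 each.
Living: Sindre, Magnus, Kolbein, Hakon, Asgeir, Ragna, Oskar, and Vidar — each takes 3/32.

Asgeir 3/32; Dagny 1/4; Hakon 3/32; Kolbein 3/32; Magnus 3/32; Oskar 3/32; Ragna 3/32; Sindre 3/32; Vidar 3/32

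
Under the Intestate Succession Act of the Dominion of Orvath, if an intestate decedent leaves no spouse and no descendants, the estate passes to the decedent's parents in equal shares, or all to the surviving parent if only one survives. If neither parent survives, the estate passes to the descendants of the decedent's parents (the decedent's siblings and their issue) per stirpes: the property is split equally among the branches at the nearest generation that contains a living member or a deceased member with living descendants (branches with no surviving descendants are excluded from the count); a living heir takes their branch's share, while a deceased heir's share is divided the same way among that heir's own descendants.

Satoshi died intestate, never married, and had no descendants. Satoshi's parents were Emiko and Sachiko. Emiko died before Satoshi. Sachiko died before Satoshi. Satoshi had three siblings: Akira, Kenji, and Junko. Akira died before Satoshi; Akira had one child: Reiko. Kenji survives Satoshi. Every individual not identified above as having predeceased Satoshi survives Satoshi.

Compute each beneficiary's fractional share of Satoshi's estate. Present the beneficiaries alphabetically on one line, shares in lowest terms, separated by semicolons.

Junko 1/3; Kenji 1/3; Reiko 1/3

Neither parent survives and there are no descendants, so the estate passes to Satoshi's siblings and their issue per stirpes.
The estate is divided into 3 equal shares of 1/3 among Akira, Kenji, Junko.
Akira predeceased; the 1/3 allotted to Akira's branch passes to Akira's issue by representation.
Reiko is the sole taker at this level and receives the full 1/3.
Kenji is living and takes 1/3.
Junko is living and takes 1/3.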